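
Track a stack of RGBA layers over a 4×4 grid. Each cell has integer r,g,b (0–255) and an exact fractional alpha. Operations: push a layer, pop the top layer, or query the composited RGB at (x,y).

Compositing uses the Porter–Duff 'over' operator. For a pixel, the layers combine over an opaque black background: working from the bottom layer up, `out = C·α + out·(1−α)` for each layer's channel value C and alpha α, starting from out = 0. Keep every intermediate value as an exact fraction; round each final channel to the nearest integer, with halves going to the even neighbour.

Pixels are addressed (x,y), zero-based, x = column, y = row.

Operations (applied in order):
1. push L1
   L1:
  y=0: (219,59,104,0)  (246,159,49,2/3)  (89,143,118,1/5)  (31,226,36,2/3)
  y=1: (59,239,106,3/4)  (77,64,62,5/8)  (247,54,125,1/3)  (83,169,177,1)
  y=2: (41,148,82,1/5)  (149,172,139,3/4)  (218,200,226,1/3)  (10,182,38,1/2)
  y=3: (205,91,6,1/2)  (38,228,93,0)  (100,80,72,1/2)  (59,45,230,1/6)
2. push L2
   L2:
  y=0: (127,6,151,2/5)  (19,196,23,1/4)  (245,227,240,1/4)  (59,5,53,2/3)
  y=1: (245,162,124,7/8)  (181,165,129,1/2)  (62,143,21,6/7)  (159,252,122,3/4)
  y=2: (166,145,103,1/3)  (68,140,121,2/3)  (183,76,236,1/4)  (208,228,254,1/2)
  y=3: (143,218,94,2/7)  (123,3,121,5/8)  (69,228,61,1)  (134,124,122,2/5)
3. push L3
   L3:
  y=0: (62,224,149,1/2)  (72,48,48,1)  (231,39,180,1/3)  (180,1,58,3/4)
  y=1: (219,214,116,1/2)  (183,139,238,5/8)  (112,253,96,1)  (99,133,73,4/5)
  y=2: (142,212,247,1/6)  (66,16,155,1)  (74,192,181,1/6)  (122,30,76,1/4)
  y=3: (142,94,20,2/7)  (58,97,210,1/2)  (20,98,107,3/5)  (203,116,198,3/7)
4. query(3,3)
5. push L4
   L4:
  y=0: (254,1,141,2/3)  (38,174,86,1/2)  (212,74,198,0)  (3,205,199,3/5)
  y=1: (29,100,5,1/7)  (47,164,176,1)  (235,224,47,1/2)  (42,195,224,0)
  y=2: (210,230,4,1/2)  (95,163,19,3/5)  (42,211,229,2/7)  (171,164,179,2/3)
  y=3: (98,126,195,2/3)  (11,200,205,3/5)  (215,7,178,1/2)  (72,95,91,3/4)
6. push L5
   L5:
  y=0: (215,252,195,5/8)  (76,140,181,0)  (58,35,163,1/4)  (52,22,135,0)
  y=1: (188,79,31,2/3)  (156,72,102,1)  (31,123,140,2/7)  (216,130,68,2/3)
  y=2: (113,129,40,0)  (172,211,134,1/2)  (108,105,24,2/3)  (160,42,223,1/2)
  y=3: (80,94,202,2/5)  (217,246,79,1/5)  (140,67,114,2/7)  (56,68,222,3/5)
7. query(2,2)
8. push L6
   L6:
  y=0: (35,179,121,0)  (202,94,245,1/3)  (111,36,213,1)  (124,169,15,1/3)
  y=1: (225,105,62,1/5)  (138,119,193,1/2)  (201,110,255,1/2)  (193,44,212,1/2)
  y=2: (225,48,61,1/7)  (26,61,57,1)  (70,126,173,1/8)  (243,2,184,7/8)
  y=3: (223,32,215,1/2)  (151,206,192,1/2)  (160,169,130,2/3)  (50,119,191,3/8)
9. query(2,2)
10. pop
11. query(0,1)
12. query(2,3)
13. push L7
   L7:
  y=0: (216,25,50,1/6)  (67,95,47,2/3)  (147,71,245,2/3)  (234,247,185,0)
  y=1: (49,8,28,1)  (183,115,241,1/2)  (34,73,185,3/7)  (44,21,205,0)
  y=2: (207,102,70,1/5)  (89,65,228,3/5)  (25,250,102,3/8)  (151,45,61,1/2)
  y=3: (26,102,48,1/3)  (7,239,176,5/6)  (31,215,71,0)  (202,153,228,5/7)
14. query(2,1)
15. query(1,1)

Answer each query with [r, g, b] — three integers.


query (3,3) [L1,L2,L3] — begin 0,0,0
L1 α=1/6: [59/6, 15/2, 115/3]
L2 α=2/5: [119/2, 541/10, 359/5]
L3 α=3/7: [121, 2822/35, 4406/35]
rounded: [121, 81, 126]

(2,2) stack=L1,L2,L3,L4,L5; from [0,0,0]:
L1 α=1/3: [218/3, 200/3, 226/3]
L2 α=1/4: [401/4, 69, 231/2]
L3 α=1/6: [767/8, 179/2, 1517/12]
L4 α=2/7: [4507/56, 1739/14, 13081/84]
L5 α=2/3: [16603/168, 4679/42, 17113/252]
= [99, 111, 68]

query (2,2) [L1,L2,L3,L4,L5,L6] — begin 0,0,0
after L1 α=1/3: [218/3, 200/3, 226/3]
after L2 α=1/4: [401/4, 69, 231/2]
after L3 α=1/6: [767/8, 179/2, 1517/12]
after L4 α=2/7: [4507/56, 1739/14, 13081/84]
after L5 α=2/3: [16603/168, 4679/42, 17113/252]
after L6 α=1/8: [18283/192, 5435/48, 23341/288]
rounded: [95, 113, 81]

at x=0,y=1 over L1,L2,L3,L4,L5:
L1 α=3/4: [177/4, 717/4, 159/2]
L2 α=7/8: [7037/32, 5253/32, 1895/16]
L3 α=1/2: [14045/64, 12101/64, 3751/32]
L4 α=1/7: [43063/224, 39503/224, 1619/16]
L5 α=2/3: [42429/224, 24965/224, 2611/48]
→ [189, 111, 54]

at x=2,y=3 over L1,L2,L3,L4,L5:
+L1 (α=1/2) → [50, 40, 36]
+L2 (α=1) → [69, 228, 61]
+L3 (α=3/5) → [198/5, 150, 443/5]
+L4 (α=1/2) → [1273/10, 157/2, 1333/10]
+L5 (α=2/7) → [1833/14, 1053/14, 1789/14]
rounded: [131, 75, 128]

query (2,1) [L1,L2,L3,L4,L5,L7] — begin 0,0,0
+L1 (α=1/3) → [247/3, 18, 125/3]
+L2 (α=6/7) → [1363/21, 876/7, 503/21]
+L3 (α=1) → [112, 253, 96]
+L4 (α=1/2) → [347/2, 477/2, 143/2]
+L5 (α=2/7) → [1859/14, 411/2, 1275/14]
+L7 (α=3/7) → [4432/49, 1041/7, 6435/49]
→ [90, 149, 131]

at x=1,y=1 over L1,L2,L3,L4,L5,L7:
L1 α=5/8: [385/8, 40, 155/4]
L2 α=1/2: [1833/16, 205/2, 671/8]
L3 α=5/8: [20139/128, 2005/16, 11533/64]
L4 α=1: [47, 164, 176]
L5 α=1: [156, 72, 102]
L7 α=1/2: [339/2, 187/2, 343/2]
= [170, 94, 172]


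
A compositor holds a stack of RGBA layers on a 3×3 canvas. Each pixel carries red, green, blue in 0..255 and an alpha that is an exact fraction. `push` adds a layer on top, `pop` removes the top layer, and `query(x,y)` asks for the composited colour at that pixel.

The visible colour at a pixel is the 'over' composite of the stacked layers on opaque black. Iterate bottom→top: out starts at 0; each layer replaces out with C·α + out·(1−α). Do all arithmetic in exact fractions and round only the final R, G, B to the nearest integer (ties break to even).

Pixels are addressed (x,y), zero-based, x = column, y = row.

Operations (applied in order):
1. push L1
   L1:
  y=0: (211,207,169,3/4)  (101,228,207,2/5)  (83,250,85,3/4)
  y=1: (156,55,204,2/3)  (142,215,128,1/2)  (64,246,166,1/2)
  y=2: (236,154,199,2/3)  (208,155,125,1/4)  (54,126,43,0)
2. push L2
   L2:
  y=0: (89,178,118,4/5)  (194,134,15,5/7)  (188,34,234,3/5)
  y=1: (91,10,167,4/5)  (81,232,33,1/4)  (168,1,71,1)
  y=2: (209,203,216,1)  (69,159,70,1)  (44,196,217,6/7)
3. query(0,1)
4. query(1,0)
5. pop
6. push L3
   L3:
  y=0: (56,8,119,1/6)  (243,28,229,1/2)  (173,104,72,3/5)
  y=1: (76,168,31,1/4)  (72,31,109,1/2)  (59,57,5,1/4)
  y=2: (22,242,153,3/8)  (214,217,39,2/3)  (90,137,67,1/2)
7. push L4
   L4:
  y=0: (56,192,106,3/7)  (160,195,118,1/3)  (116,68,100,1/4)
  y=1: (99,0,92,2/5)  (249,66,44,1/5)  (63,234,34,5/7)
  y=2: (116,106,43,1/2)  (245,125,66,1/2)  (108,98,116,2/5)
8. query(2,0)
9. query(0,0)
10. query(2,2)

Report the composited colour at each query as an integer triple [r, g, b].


(0,1) stack=L1,L2; from [0,0,0]:
L1 α=2/3: [104, 110/3, 136]
L2 α=4/5: [468/5, 46/3, 804/5]
= [94, 15, 161]

(1,0) stack=L1,L2; from [0,0,0]:
+L1 (α=2/5) → [202/5, 456/5, 414/5]
+L2 (α=5/7) → [5254/35, 4262/35, 1203/35]
= [150, 122, 34]

(2,0) stack=L1,L3,L4; from [0,0,0]:
+L1 (α=3/4) → [249/4, 375/2, 255/4]
+L3 (α=3/5) → [1287/10, 687/5, 687/10]
+L4 (α=1/4) → [5021/40, 2401/20, 3061/40]
rounded: [126, 120, 77]

query (0,0) [L1,L3,L4] — begin 0,0,0
L1 α=3/4: [633/4, 621/4, 507/4]
L3 α=1/6: [3389/24, 3137/24, 3011/24]
L4 α=3/7: [4397/42, 6593/42, 4919/42]
= [105, 157, 117]

(2,2) stack=L1,L3,L4; from [0,0,0]:
after L1 α=0: [0, 0, 0]
after L3 α=1/2: [45, 137/2, 67/2]
after L4 α=2/5: [351/5, 803/10, 133/2]
rounded: [70, 80, 66]


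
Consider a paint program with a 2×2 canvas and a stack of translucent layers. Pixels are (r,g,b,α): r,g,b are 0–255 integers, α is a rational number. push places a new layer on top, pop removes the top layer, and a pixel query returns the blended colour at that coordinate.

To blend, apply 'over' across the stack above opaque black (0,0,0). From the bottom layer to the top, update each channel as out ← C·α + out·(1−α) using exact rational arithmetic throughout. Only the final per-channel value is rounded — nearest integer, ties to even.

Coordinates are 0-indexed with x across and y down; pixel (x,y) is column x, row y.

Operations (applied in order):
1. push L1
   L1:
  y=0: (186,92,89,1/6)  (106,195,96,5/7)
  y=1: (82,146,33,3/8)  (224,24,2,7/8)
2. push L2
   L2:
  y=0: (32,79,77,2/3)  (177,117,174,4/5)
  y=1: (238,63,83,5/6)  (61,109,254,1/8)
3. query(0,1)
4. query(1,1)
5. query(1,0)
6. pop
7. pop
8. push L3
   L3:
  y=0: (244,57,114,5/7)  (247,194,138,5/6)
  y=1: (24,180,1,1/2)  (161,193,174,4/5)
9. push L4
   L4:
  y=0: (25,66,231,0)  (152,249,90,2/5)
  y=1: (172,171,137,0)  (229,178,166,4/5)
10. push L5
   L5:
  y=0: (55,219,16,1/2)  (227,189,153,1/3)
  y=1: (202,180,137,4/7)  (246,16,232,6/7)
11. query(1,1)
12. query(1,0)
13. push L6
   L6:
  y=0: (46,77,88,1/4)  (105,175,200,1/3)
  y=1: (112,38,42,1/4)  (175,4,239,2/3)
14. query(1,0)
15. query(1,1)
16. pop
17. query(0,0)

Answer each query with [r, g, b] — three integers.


query (0,1) [L1,L2] — begin 0,0,0
+L1 (α=3/8) → [123/4, 219/4, 99/8]
+L2 (α=5/6) → [4883/24, 493/8, 3419/48]
→ [203, 62, 71]

(1,1) stack=L1,L2; from [0,0,0]:
+L1 (α=7/8) → [196, 21, 7/4]
+L2 (α=1/8) → [1433/8, 32, 1065/32]
= [179, 32, 33]

at x=1,y=0 over L1,L2:
+L1 (α=5/7) → [530/7, 975/7, 480/7]
+L2 (α=4/5) → [5486/35, 4251/35, 5352/35]
→ [157, 121, 153]

at x=1,y=1 over L3,L4,L5:
after L3 α=4/5: [644/5, 772/5, 696/5]
after L4 α=4/5: [5224/25, 4332/25, 4016/25]
after L5 α=6/7: [42124/175, 6732/175, 38816/175]
→ [241, 38, 222]

query (1,0) [L3,L4,L5] — begin 0,0,0
after L3 α=5/6: [1235/6, 485/3, 115]
after L4 α=2/5: [1843/10, 983/5, 105]
after L5 α=1/3: [2978/15, 2911/15, 121]
= [199, 194, 121]

(1,0) stack=L3,L4,L5,L6; from [0,0,0]:
after L3 α=5/6: [1235/6, 485/3, 115]
after L4 α=2/5: [1843/10, 983/5, 105]
after L5 α=1/3: [2978/15, 2911/15, 121]
after L6 α=1/3: [7531/45, 8447/45, 442/3]
= [167, 188, 147]

query (1,1) [L3,L4,L5,L6] — begin 0,0,0
+L3 (α=4/5) → [644/5, 772/5, 696/5]
+L4 (α=4/5) → [5224/25, 4332/25, 4016/25]
+L5 (α=6/7) → [42124/175, 6732/175, 38816/175]
+L6 (α=2/3) → [34458/175, 8132/525, 40822/175]
rounded: [197, 15, 233]

(0,0) stack=L3,L4,L5; from [0,0,0]:
after L3 α=5/7: [1220/7, 285/7, 570/7]
after L4 α=0: [1220/7, 285/7, 570/7]
after L5 α=1/2: [1605/14, 909/7, 341/7]
= [115, 130, 49]


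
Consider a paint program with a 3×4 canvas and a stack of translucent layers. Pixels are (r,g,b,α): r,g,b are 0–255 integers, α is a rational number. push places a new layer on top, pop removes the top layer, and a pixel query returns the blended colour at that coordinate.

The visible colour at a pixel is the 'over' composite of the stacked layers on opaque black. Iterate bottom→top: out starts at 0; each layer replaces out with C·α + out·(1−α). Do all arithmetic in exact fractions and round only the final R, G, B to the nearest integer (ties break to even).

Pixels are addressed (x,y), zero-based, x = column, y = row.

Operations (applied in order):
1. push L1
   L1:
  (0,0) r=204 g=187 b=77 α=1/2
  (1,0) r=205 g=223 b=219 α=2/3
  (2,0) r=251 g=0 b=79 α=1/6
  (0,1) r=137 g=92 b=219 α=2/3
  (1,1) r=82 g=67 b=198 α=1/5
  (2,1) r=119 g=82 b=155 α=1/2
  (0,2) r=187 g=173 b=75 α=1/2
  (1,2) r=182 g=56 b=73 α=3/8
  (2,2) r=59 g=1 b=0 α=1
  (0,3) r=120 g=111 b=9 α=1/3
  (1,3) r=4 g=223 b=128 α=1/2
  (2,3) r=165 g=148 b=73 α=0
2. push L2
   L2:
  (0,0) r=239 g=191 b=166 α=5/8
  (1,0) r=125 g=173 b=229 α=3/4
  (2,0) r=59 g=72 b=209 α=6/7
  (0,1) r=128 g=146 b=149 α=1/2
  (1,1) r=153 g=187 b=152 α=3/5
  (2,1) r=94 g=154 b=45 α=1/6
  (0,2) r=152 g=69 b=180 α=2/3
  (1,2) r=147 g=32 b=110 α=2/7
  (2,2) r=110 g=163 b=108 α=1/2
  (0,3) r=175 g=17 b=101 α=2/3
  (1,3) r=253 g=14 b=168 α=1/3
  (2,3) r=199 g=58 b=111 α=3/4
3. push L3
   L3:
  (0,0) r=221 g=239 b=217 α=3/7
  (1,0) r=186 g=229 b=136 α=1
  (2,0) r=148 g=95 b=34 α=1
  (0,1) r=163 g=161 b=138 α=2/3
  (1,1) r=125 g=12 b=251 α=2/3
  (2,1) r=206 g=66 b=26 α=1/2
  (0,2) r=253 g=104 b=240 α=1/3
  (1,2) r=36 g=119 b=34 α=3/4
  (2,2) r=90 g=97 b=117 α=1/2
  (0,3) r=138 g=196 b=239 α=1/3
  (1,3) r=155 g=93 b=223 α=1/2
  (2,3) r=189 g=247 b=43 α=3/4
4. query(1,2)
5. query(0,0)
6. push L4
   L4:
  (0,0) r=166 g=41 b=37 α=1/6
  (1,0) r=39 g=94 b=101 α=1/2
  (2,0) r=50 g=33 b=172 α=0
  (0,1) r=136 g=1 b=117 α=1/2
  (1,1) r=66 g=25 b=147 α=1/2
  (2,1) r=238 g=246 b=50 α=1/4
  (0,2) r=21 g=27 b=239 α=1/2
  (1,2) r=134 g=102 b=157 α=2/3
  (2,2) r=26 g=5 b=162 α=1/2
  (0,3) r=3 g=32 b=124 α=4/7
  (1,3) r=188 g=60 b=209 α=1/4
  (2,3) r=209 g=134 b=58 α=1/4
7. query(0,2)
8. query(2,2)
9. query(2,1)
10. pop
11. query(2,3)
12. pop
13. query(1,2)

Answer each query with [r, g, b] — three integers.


(1,2) stack=L1,L2,L3; from [0,0,0]:
after L1 α=3/8: [273/4, 21, 219/8]
after L2 α=2/7: [363/4, 169/7, 2855/56]
after L3 α=3/4: [795/16, 667/7, 8567/224]
→ [50, 95, 38]

query (0,0) [L1,L2,L3] — begin 0,0,0
after L1 α=1/2: [102, 187/2, 77/2]
after L2 α=5/8: [1501/8, 2471/16, 1891/16]
after L3 α=3/7: [2827/14, 5339/28, 4495/28]
→ [202, 191, 161]

query (0,2) [L1,L2,L3,L4] — begin 0,0,0
+L1 (α=1/2) → [187/2, 173/2, 75/2]
+L2 (α=2/3) → [265/2, 449/6, 265/2]
+L3 (α=1/3) → [518/3, 761/9, 505/3]
+L4 (α=1/2) → [581/6, 502/9, 611/3]
= [97, 56, 204]

at x=2,y=2 over L1,L2,L3,L4:
L1 α=1: [59, 1, 0]
L2 α=1/2: [169/2, 82, 54]
L3 α=1/2: [349/4, 179/2, 171/2]
L4 α=1/2: [453/8, 189/4, 495/4]
→ [57, 47, 124]

query (2,1) [L1,L2,L3,L4] — begin 0,0,0
L1 α=1/2: [119/2, 41, 155/2]
L2 α=1/6: [261/4, 359/6, 865/12]
L3 α=1/2: [1085/8, 755/12, 1177/24]
L4 α=1/4: [5159/32, 1739/16, 1577/32]
= [161, 109, 49]

at x=2,y=3 over L1,L2,L3:
+L1 (α=0) → [0, 0, 0]
+L2 (α=3/4) → [597/4, 87/2, 333/4]
+L3 (α=3/4) → [2865/16, 1569/8, 849/16]
= [179, 196, 53]

at x=1,y=2 over L1,L2:
L1 α=3/8: [273/4, 21, 219/8]
L2 α=2/7: [363/4, 169/7, 2855/56]
→ [91, 24, 51]


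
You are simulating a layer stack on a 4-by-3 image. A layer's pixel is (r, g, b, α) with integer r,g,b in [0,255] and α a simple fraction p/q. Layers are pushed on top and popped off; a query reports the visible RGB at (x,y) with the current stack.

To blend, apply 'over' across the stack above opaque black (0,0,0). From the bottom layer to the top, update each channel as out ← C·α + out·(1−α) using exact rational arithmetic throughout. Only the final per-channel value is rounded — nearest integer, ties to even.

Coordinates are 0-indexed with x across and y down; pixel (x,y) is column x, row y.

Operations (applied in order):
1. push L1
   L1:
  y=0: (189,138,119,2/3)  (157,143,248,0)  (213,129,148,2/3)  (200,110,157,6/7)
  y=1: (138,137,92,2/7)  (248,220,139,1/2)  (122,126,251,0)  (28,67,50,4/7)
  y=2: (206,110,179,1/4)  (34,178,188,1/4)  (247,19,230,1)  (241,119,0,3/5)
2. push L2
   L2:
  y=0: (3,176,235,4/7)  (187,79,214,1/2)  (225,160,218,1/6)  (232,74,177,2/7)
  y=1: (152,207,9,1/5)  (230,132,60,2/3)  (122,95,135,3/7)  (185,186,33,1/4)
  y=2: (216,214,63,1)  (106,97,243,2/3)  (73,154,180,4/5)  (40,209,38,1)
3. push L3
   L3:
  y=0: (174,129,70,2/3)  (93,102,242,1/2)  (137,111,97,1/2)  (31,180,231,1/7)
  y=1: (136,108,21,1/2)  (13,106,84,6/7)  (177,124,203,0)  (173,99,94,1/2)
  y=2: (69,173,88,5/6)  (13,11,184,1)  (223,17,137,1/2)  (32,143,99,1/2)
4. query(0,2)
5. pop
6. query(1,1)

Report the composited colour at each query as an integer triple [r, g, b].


at x=0,y=2 over L1,L2,L3:
after L1 α=1/4: [103/2, 55/2, 179/4]
after L2 α=1: [216, 214, 63]
after L3 α=5/6: [187/2, 1079/6, 503/6]
= [94, 180, 84]

at x=1,y=1 over L1,L2:
L1 α=1/2: [124, 110, 139/2]
L2 α=2/3: [584/3, 374/3, 379/6]
= [195, 125, 63]


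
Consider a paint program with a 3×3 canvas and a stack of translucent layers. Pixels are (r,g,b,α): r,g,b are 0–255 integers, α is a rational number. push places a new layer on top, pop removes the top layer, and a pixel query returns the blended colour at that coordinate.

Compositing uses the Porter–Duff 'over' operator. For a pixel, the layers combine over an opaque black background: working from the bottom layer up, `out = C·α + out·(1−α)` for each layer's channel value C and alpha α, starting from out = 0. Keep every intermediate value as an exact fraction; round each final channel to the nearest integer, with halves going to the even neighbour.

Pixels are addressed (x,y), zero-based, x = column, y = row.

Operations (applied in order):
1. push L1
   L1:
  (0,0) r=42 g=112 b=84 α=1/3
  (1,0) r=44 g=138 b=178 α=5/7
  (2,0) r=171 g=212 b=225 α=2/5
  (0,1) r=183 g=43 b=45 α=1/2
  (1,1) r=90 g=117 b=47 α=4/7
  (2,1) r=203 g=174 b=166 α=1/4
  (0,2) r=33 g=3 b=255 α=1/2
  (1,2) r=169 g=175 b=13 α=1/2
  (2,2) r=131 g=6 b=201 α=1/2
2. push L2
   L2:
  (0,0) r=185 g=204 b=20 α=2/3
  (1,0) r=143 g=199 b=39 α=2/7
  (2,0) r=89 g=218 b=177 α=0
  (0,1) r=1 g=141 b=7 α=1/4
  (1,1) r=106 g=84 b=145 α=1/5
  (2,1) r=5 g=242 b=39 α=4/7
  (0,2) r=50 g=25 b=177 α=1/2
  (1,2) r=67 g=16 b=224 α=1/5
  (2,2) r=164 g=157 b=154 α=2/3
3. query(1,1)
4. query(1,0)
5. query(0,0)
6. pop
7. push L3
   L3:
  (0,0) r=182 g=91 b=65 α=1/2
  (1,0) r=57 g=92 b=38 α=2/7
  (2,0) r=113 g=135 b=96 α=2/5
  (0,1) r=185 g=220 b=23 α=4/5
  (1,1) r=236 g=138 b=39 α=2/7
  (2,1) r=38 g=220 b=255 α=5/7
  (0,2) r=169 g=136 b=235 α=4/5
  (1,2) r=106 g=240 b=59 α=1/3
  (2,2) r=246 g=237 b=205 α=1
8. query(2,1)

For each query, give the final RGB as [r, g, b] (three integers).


at x=1,y=1 over L1,L2:
L1 α=4/7: [360/7, 468/7, 188/7]
L2 α=1/5: [2182/35, 492/7, 1767/35]
→ [62, 70, 50]

query (1,0) [L1,L2] — begin 0,0,0
after L1 α=5/7: [220/7, 690/7, 890/7]
after L2 α=2/7: [3102/49, 6236/49, 4996/49]
→ [63, 127, 102]

query (0,0) [L1,L2] — begin 0,0,0
L1 α=1/3: [14, 112/3, 28]
L2 α=2/3: [128, 1336/9, 68/3]
= [128, 148, 23]

at x=2,y=1 over L1,L3:
L1 α=1/4: [203/4, 87/2, 83/2]
L3 α=5/7: [583/14, 1187/7, 194]
rounded: [42, 170, 194]


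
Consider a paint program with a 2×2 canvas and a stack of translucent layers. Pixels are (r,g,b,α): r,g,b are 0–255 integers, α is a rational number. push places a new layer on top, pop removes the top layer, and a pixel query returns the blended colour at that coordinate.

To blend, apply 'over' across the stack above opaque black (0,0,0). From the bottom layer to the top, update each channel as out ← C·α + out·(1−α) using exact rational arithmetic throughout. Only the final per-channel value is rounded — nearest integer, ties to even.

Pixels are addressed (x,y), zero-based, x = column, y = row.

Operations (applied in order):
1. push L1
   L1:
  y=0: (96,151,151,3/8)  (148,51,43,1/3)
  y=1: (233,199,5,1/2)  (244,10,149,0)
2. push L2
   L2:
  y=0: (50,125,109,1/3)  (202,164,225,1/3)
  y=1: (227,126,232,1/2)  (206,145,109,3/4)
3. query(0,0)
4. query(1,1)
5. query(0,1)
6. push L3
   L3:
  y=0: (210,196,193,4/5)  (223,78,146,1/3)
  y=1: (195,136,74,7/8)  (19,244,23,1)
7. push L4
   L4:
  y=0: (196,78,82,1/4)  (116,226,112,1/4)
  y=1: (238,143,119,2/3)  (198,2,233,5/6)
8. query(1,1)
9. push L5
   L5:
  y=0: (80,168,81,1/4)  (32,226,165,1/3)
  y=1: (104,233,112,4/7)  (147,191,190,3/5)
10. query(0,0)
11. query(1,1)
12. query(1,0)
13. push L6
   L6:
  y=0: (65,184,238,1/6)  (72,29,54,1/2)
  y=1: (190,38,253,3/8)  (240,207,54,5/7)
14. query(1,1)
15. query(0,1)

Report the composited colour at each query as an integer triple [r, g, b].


at x=0,y=0 over L1,L2:
+L1 (α=3/8) → [36, 453/8, 453/8]
+L2 (α=1/3) → [122/3, 953/12, 889/12]
rounded: [41, 79, 74]

at x=1,y=1 over L1,L2:
L1 α=0: [0, 0, 0]
L2 α=3/4: [309/2, 435/4, 327/4]
→ [154, 109, 82]

query (0,1) [L1,L2] — begin 0,0,0
after L1 α=1/2: [233/2, 199/2, 5/2]
after L2 α=1/2: [687/4, 451/4, 469/4]
= [172, 113, 117]

query (1,1) [L1,L2,L3,L4] — begin 0,0,0
L1 α=0: [0, 0, 0]
L2 α=3/4: [309/2, 435/4, 327/4]
L3 α=1: [19, 244, 23]
L4 α=5/6: [1009/6, 127/3, 198]
rounded: [168, 42, 198]

at x=0,y=0 over L1,L2,L3,L4,L5:
L1 α=3/8: [36, 453/8, 453/8]
L2 α=1/3: [122/3, 953/12, 889/12]
L3 α=4/5: [2642/15, 10361/60, 10153/60]
L4 α=1/4: [1811/10, 11921/80, 11793/80]
L5 α=1/4: [6233/40, 49203/320, 41859/320]
= [156, 154, 131]

query (1,1) [L1,L2,L3,L4,L5] — begin 0,0,0
L1 α=0: [0, 0, 0]
L2 α=3/4: [309/2, 435/4, 327/4]
L3 α=1: [19, 244, 23]
L4 α=5/6: [1009/6, 127/3, 198]
L5 α=3/5: [2332/15, 1973/15, 966/5]
→ [155, 132, 193]

(1,0) stack=L1,L2,L3,L4,L5; from [0,0,0]:
+L1 (α=1/3) → [148/3, 17, 43/3]
+L2 (α=1/3) → [902/9, 66, 761/9]
+L3 (α=1/3) → [3811/27, 70, 2836/27]
+L4 (α=1/4) → [4855/36, 109, 961/9]
+L5 (α=1/3) → [5431/54, 148, 3407/27]
→ [101, 148, 126]

query (1,1) [L1,L2,L3,L4,L5,L6] — begin 0,0,0
+L1 (α=0) → [0, 0, 0]
+L2 (α=3/4) → [309/2, 435/4, 327/4]
+L3 (α=1) → [19, 244, 23]
+L4 (α=5/6) → [1009/6, 127/3, 198]
+L5 (α=3/5) → [2332/15, 1973/15, 966/5]
+L6 (α=5/7) → [22664/105, 19471/105, 3282/35]
= [216, 185, 94]

(0,1) stack=L1,L2,L3,L4,L5,L6; from [0,0,0]:
+L1 (α=1/2) → [233/2, 199/2, 5/2]
+L2 (α=1/2) → [687/4, 451/4, 469/4]
+L3 (α=7/8) → [6147/32, 4259/32, 2541/32]
+L4 (α=2/3) → [21379/96, 13411/96, 10157/96]
+L5 (α=4/7) → [34691/224, 43235/224, 3499/32]
+L6 (α=3/8) → [301135/1792, 241711/1792, 41783/256]
→ [168, 135, 163]


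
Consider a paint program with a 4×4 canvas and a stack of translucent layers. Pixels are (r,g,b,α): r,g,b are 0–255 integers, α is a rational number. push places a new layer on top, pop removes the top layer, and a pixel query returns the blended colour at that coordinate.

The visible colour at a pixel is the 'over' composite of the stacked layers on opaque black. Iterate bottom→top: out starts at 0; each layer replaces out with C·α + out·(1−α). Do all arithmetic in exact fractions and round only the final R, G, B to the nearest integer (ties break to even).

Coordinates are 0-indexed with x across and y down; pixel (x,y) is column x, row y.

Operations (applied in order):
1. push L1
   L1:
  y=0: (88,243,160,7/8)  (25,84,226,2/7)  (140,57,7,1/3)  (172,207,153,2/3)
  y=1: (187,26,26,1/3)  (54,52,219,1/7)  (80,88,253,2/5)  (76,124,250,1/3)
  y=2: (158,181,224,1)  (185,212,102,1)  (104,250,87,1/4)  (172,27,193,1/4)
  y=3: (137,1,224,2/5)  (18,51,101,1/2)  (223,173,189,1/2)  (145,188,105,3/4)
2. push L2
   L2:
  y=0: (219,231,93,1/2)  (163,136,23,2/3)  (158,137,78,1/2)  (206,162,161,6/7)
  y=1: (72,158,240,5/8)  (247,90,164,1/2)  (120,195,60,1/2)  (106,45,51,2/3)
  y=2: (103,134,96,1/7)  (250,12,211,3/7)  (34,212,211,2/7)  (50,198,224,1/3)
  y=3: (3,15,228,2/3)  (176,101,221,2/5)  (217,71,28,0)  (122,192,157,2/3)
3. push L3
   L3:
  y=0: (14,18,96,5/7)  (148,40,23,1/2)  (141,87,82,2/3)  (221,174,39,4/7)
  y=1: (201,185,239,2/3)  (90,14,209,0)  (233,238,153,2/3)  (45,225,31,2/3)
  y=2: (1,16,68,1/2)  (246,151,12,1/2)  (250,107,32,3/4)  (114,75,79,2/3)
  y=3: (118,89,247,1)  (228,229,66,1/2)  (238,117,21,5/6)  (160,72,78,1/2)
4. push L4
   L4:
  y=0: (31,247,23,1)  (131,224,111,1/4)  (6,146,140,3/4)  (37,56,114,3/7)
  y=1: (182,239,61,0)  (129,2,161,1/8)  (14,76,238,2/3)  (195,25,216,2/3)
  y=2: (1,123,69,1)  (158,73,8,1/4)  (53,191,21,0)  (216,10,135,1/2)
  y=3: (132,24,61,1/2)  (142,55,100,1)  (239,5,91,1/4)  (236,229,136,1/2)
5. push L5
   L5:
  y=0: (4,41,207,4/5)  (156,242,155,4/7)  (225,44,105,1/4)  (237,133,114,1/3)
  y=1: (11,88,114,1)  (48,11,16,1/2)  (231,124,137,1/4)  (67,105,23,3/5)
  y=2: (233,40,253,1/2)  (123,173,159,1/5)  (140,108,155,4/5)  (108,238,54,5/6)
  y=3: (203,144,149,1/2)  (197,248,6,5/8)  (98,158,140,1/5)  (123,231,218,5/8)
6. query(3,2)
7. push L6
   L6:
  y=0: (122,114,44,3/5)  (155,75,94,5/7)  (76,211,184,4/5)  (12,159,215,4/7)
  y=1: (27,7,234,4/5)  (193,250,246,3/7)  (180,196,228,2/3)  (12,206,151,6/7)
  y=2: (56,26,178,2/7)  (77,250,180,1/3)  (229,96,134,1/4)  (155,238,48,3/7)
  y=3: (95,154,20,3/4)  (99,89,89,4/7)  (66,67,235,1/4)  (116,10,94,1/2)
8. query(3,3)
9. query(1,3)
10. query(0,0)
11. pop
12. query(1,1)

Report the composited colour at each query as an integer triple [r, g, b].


at x=3,y=2 over L1,L2,L3,L4,L5:
+L1 (α=1/4) → [43, 27/4, 193/4]
+L2 (α=1/3) → [136/3, 141/2, 641/6]
+L3 (α=2/3) → [820/9, 147/2, 1589/18]
+L4 (α=1/2) → [1382/9, 167/4, 4019/36]
+L5 (α=5/6) → [3121/27, 4927/24, 13739/216]
rounded: [116, 205, 64]

(3,3) stack=L1,L2,L3,L4,L5,L6; from [0,0,0]:
+L1 (α=3/4) → [435/4, 141, 315/4]
+L2 (α=2/3) → [1411/12, 175, 1571/12]
+L3 (α=1/2) → [3331/24, 247/2, 2507/24]
+L4 (α=1/2) → [8995/48, 705/4, 5771/48]
+L5 (α=5/8) → [18835/128, 6735/32, 23211/128]
+L6 (α=1/2) → [33683/256, 7055/64, 35243/256]
= [132, 110, 138]

at x=1,y=3 over L1,L2,L3,L4,L5,L6:
after L1 α=1/2: [9, 51/2, 101/2]
after L2 α=2/5: [379/5, 557/10, 1187/10]
after L3 α=1/2: [1519/10, 2847/20, 1847/20]
after L4 α=1: [142, 55, 100]
after L5 α=5/8: [1411/8, 1405/8, 165/4]
after L6 α=4/7: [7401/56, 1009/8, 1919/28]
rounded: [132, 126, 69]

at x=0,y=0 over L1,L2,L3,L4,L5,L6:
L1 α=7/8: [77, 1701/8, 140]
L2 α=1/2: [148, 3549/16, 233/2]
L3 α=5/7: [366/7, 4269/56, 713/7]
L4 α=1: [31, 247, 23]
L5 α=4/5: [47/5, 411/5, 851/5]
L6 α=3/5: [1924/25, 2532/25, 2362/25]
→ [77, 101, 94]

query (1,1) [L1,L2,L3,L4,L5] — begin 0,0,0
L1 α=1/7: [54/7, 52/7, 219/7]
L2 α=1/2: [1783/14, 341/7, 1367/14]
L3 α=0: [1783/14, 341/7, 1367/14]
L4 α=1/8: [2041/16, 343/8, 1689/16]
L5 α=1/2: [2809/32, 431/16, 1945/32]
→ [88, 27, 61]


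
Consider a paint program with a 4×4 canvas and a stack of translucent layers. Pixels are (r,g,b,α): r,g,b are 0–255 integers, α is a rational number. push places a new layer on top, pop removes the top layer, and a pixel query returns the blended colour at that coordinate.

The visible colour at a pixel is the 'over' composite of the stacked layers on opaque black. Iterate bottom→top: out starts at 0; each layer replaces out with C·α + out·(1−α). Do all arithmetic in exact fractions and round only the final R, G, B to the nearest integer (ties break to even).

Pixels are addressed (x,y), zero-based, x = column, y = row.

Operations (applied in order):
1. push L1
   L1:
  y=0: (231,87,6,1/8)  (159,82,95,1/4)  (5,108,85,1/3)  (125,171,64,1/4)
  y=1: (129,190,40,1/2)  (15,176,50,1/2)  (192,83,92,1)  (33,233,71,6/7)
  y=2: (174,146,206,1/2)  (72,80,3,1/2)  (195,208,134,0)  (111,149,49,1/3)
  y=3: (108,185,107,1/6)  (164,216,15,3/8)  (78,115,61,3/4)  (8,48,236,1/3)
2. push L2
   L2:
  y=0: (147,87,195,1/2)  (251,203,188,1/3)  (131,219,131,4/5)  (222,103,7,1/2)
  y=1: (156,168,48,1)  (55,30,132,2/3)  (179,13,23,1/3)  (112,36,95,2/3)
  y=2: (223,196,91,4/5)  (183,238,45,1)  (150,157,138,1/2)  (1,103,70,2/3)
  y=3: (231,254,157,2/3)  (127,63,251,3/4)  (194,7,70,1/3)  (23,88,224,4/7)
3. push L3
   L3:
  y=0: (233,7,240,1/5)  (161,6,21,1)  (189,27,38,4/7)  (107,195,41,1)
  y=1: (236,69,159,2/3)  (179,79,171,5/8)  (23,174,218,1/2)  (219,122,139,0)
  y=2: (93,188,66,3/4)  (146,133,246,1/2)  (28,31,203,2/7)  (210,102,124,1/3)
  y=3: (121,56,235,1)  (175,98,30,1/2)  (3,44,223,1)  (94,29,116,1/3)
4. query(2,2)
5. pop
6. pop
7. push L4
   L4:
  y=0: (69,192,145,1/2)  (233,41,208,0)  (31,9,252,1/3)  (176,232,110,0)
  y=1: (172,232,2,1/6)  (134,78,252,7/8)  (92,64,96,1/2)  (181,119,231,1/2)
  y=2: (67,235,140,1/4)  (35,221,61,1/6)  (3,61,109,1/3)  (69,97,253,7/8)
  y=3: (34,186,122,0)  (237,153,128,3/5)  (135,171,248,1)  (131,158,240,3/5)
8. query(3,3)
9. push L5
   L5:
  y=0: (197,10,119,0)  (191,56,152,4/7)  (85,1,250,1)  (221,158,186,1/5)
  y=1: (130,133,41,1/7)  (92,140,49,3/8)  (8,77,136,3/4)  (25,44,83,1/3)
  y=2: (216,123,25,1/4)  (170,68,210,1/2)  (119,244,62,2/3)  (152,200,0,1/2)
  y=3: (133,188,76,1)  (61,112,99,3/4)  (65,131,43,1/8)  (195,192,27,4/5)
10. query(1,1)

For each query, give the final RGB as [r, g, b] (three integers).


at x=2,y=2 over L1,L2,L3:
L1 α=0: [0, 0, 0]
L2 α=1/2: [75, 157/2, 69]
L3 α=2/7: [431/7, 909/14, 751/7]
→ [62, 65, 107]

at x=3,y=3 over L1,L4:
after L1 α=1/3: [8/3, 16, 236/3]
after L4 α=3/5: [239/3, 506/5, 2632/15]
= [80, 101, 175]

at x=1,y=1 over L1,L4,L5:
after L1 α=1/2: [15/2, 88, 25]
after L4 α=7/8: [1891/16, 317/4, 1789/8]
after L5 α=3/8: [13871/128, 3265/32, 10121/64]
rounded: [108, 102, 158]


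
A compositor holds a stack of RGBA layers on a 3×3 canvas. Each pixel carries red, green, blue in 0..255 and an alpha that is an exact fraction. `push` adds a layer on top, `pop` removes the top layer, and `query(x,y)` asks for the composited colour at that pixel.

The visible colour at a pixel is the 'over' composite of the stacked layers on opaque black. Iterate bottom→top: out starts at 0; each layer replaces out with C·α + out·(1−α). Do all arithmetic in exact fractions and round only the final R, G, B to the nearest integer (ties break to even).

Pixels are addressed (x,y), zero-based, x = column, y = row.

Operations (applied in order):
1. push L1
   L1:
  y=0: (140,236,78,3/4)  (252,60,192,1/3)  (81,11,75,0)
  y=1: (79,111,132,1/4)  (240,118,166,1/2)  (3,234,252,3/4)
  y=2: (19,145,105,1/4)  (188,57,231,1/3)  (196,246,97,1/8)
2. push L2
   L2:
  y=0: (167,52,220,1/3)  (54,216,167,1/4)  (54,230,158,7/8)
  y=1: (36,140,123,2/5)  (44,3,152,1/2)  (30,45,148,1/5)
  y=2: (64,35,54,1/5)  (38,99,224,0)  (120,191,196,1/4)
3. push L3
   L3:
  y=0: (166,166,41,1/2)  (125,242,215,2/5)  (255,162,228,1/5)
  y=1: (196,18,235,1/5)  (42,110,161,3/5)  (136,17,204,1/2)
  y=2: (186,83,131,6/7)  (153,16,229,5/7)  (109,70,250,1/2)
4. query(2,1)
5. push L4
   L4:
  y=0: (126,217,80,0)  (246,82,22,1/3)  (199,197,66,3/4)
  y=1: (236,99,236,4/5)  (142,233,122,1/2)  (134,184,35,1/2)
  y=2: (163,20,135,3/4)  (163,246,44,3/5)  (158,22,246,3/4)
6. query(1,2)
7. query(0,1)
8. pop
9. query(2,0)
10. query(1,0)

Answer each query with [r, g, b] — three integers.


query (2,1) [L1,L2,L3] — begin 0,0,0
after L1 α=3/4: [9/4, 351/2, 189]
after L2 α=1/5: [39/5, 747/5, 904/5]
after L3 α=1/2: [719/10, 416/5, 962/5]
= [72, 83, 192]

at x=1,y=2 over L1,L2,L3,L4:
+L1 (α=1/3) → [188/3, 19, 77]
+L2 (α=0) → [188/3, 19, 77]
+L3 (α=5/7) → [2671/21, 118/7, 1299/7]
+L4 (α=3/5) → [15611/105, 5402/35, 3522/35]
→ [149, 154, 101]

at x=0,y=1 over L1,L2,L3,L4:
+L1 (α=1/4) → [79/4, 111/4, 33]
+L2 (α=2/5) → [105/4, 1453/20, 69]
+L3 (α=1/5) → [301/5, 1543/25, 511/5]
+L4 (α=4/5) → [5021/25, 11443/125, 5231/25]
rounded: [201, 92, 209]

query (2,0) [L1,L2,L3] — begin 0,0,0
+L1 (α=0) → [0, 0, 0]
+L2 (α=7/8) → [189/4, 805/4, 553/4]
+L3 (α=1/5) → [444/5, 967/5, 781/5]
rounded: [89, 193, 156]

query (1,0) [L1,L2,L3] — begin 0,0,0
after L1 α=1/3: [84, 20, 64]
after L2 α=1/4: [153/2, 69, 359/4]
after L3 α=2/5: [959/10, 691/5, 2797/20]
rounded: [96, 138, 140]


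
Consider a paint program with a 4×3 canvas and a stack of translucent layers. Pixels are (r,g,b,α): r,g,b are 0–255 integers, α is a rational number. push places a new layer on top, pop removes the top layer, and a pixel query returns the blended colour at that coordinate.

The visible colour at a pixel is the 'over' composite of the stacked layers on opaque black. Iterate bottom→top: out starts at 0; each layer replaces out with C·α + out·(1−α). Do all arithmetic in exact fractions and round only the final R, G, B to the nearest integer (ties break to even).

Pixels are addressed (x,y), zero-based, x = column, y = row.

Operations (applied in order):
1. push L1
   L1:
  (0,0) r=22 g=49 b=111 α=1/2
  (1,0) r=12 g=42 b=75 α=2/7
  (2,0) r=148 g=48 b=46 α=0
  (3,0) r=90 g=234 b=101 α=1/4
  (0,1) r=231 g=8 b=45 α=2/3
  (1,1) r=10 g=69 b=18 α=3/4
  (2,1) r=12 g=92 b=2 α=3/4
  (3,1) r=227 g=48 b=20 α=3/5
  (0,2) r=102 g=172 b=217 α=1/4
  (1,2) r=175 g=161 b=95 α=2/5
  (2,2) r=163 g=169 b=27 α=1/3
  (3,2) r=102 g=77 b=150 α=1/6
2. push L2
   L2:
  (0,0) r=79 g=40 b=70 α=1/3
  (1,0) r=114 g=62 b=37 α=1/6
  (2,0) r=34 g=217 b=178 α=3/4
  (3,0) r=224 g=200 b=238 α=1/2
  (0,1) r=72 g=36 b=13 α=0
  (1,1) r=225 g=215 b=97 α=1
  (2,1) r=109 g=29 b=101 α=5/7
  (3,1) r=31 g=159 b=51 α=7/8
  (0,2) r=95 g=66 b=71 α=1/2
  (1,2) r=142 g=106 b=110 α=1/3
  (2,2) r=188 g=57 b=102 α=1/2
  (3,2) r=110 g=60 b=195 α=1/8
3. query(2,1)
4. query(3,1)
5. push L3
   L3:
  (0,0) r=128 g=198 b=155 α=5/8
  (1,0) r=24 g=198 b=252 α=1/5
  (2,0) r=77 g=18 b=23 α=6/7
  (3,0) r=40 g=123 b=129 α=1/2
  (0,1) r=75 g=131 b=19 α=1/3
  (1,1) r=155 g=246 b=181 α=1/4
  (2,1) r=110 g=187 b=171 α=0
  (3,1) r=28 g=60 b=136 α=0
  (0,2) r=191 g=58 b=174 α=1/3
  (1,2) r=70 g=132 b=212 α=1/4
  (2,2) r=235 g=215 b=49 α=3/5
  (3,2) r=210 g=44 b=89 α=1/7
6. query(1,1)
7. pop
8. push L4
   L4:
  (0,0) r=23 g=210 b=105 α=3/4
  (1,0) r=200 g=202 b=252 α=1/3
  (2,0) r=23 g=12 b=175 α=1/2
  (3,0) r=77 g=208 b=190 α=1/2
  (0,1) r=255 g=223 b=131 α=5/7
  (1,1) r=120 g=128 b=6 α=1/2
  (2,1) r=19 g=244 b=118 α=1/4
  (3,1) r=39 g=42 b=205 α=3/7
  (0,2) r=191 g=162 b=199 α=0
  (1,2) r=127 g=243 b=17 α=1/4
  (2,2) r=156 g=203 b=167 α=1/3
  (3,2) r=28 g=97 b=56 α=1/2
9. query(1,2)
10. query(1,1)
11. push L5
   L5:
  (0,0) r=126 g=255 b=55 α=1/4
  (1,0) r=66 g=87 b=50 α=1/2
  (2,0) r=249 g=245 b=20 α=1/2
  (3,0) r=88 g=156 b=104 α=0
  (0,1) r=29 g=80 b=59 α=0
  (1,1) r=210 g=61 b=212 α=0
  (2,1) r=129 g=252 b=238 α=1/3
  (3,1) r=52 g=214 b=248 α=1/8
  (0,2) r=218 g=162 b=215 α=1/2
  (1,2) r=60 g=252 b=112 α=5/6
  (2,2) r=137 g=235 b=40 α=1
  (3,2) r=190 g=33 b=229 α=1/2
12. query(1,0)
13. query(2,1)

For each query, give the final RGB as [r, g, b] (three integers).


(2,1) stack=L1,L2; from [0,0,0]:
after L1 α=3/4: [9, 69, 3/2]
after L2 α=5/7: [563/7, 283/7, 508/7]
= [80, 40, 73]

(3,1) stack=L1,L2; from [0,0,0]:
+L1 (α=3/5) → [681/5, 144/5, 12]
+L2 (α=7/8) → [883/20, 5709/40, 369/8]
= [44, 143, 46]

(1,1) stack=L1,L2,L3; from [0,0,0]:
after L1 α=3/4: [15/2, 207/4, 27/2]
after L2 α=1: [225, 215, 97]
after L3 α=1/4: [415/2, 891/4, 118]
rounded: [208, 223, 118]

query (1,2) [L1,L2,L4] — begin 0,0,0
L1 α=2/5: [70, 322/5, 38]
L2 α=1/3: [94, 1174/15, 62]
L4 α=1/4: [409/4, 2389/20, 203/4]
rounded: [102, 119, 51]

at x=1,y=1 over L1,L2,L4:
after L1 α=3/4: [15/2, 207/4, 27/2]
after L2 α=1: [225, 215, 97]
after L4 α=1/2: [345/2, 343/2, 103/2]
rounded: [172, 172, 52]

query (1,0) [L1,L2,L4,L5] — begin 0,0,0
+L1 (α=2/7) → [24/7, 12, 150/7]
+L2 (α=1/6) → [153/7, 61/3, 1009/42]
+L4 (α=1/3) → [1706/21, 728/9, 6301/63]
+L5 (α=1/2) → [1546/21, 1511/18, 9451/126]
rounded: [74, 84, 75]

at x=2,y=1 over L1,L2,L4,L5:
L1 α=3/4: [9, 69, 3/2]
L2 α=5/7: [563/7, 283/7, 508/7]
L4 α=1/4: [911/14, 2557/28, 1175/14]
L5 α=1/3: [1814/21, 6085/42, 947/7]
rounded: [86, 145, 135]


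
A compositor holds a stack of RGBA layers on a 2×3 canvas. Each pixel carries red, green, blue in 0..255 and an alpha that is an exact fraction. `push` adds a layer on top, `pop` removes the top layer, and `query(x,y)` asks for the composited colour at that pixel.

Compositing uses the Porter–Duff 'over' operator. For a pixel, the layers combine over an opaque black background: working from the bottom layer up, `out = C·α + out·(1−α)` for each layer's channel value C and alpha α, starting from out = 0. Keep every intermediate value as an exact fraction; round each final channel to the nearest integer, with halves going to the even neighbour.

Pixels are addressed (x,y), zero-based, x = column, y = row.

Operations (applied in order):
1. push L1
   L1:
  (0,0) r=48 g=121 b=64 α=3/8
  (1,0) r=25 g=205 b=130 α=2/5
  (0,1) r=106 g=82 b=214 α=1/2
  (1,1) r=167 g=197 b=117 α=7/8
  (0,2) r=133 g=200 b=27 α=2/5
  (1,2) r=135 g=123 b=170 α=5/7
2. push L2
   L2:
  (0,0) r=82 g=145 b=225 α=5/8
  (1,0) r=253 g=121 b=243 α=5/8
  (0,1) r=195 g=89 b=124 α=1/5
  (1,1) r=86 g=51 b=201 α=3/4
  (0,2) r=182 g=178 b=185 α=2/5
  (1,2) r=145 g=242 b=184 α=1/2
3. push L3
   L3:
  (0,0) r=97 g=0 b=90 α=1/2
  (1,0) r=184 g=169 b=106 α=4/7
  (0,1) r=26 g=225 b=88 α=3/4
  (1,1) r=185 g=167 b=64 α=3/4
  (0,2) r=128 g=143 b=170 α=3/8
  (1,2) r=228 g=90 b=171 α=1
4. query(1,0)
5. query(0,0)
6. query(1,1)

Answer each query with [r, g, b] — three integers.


query (1,0) [L1,L2,L3] — begin 0,0,0
L1 α=2/5: [10, 82, 52]
L2 α=5/8: [1295/8, 851/8, 1371/8]
L3 α=4/7: [9773/56, 7961/56, 7505/56]
rounded: [175, 142, 134]

(0,0) stack=L1,L2,L3; from [0,0,0]:
+L1 (α=3/8) → [18, 363/8, 24]
+L2 (α=5/8) → [58, 6889/64, 1197/8]
+L3 (α=1/2) → [155/2, 6889/128, 1917/16]
= [78, 54, 120]

query (1,1) [L1,L2,L3] — begin 0,0,0
L1 α=7/8: [1169/8, 1379/8, 819/8]
L2 α=3/4: [3233/32, 2603/32, 5643/32]
L3 α=3/4: [20993/128, 18635/128, 11787/128]
→ [164, 146, 92]


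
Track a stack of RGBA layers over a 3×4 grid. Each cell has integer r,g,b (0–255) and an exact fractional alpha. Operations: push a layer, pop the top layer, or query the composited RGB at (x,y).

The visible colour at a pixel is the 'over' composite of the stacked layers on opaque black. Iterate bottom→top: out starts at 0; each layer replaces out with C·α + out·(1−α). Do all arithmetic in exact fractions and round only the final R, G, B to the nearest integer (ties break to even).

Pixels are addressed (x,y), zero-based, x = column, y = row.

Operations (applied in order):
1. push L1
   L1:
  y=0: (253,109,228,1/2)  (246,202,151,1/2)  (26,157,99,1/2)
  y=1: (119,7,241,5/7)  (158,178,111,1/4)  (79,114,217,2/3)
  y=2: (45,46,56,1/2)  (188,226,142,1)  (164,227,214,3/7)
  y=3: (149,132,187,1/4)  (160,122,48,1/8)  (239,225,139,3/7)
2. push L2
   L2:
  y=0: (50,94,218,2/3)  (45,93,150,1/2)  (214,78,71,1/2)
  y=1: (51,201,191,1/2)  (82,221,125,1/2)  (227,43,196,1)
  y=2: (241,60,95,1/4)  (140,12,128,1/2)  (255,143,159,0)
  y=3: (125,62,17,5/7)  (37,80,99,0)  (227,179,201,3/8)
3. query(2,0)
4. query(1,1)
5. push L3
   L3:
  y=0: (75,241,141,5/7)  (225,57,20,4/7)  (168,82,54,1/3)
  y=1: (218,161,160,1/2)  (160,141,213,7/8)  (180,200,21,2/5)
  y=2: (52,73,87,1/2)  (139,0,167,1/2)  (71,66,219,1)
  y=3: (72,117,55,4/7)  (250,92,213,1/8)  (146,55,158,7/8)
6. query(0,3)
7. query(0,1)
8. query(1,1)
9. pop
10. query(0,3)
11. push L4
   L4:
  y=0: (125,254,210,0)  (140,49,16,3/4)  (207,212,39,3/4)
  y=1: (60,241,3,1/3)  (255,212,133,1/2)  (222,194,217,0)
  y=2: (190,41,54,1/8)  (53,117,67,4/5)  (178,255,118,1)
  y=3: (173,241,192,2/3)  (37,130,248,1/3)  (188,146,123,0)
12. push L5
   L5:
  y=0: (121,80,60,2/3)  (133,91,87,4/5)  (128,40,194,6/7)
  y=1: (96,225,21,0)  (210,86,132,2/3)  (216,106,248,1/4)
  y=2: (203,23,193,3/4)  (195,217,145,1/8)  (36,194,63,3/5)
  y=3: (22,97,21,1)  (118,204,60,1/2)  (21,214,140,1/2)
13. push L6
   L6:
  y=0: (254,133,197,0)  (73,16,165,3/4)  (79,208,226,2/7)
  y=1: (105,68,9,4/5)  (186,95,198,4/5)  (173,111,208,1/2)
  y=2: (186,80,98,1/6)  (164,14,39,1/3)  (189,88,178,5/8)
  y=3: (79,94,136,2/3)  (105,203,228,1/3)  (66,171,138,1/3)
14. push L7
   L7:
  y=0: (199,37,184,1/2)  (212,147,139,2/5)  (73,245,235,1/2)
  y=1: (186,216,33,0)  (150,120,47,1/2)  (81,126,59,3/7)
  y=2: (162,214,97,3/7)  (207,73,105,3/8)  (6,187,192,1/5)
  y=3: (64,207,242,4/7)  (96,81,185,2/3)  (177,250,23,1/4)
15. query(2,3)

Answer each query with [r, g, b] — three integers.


at x=2,y=0 over L1,L2:
+L1 (α=1/2) → [13, 157/2, 99/2]
+L2 (α=1/2) → [227/2, 313/4, 241/4]
= [114, 78, 60]

query (1,1) [L1,L2] — begin 0,0,0
after L1 α=1/4: [79/2, 89/2, 111/4]
after L2 α=1/2: [243/4, 531/4, 611/8]
rounded: [61, 133, 76]

query (0,3) [L1,L2,L3] — begin 0,0,0
after L1 α=1/4: [149/4, 33, 187/4]
after L2 α=5/7: [1399/14, 376/7, 51/2]
after L3 α=4/7: [8229/98, 4404/49, 593/14]
→ [84, 90, 42]

query (0,1) [L1,L2,L3] — begin 0,0,0
after L1 α=5/7: [85, 5, 1205/7]
after L2 α=1/2: [68, 103, 1271/7]
after L3 α=1/2: [143, 132, 2391/14]
= [143, 132, 171]

(1,1) stack=L1,L2,L3; from [0,0,0]:
+L1 (α=1/4) → [79/2, 89/2, 111/4]
+L2 (α=1/2) → [243/4, 531/4, 611/8]
+L3 (α=7/8) → [4723/32, 4479/32, 12539/64]
rounded: [148, 140, 196]

at x=0,y=3 over L1,L2:
after L1 α=1/4: [149/4, 33, 187/4]
after L2 α=5/7: [1399/14, 376/7, 51/2]
rounded: [100, 54, 26]

(2,3) stack=L1,L2,L4,L5,L6,L7; from [0,0,0]:
+L1 (α=3/7) → [717/7, 675/7, 417/7]
+L2 (α=3/8) → [1044/7, 3567/28, 3153/28]
+L4 (α=0) → [1044/7, 3567/28, 3153/28]
+L5 (α=1/2) → [1191/14, 9559/56, 7073/56]
+L6 (α=1/3) → [551/7, 14347/84, 10937/84]
+L7 (α=1/4) → [723/7, 21347/112, 11581/112]
= [103, 191, 103]


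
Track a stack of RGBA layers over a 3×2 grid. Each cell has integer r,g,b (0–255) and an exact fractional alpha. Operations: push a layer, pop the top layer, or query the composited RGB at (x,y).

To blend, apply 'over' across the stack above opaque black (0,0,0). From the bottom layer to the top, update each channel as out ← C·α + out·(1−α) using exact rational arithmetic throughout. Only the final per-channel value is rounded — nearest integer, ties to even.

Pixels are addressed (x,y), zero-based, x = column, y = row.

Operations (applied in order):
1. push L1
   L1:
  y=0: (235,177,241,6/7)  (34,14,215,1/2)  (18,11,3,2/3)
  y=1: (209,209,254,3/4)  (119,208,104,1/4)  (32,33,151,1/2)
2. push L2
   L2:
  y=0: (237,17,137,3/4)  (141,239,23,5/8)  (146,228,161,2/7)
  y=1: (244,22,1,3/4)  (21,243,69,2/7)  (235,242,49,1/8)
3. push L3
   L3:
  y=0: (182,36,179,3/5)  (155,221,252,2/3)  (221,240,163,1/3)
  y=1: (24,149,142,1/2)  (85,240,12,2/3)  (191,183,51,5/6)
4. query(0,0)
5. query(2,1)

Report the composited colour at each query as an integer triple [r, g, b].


query (0,0) [L1,L2,L3] — begin 0,0,0
L1 α=6/7: [1410/7, 1062/7, 1446/7]
L2 α=3/4: [6387/28, 1419/28, 4323/28]
L3 α=3/5: [14031/70, 2931/70, 11841/70]
= [200, 42, 169]

query (2,1) [L1,L2,L3] — begin 0,0,0
L1 α=1/2: [16, 33/2, 151/2]
L2 α=1/8: [347/8, 715/16, 1155/16]
L3 α=5/6: [7987/48, 15355/96, 1745/32]
→ [166, 160, 55]
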